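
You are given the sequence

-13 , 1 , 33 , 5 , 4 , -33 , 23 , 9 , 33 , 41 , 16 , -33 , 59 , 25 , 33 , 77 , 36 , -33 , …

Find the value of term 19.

The terms cycle through 3 interleaved subsequences.
Track A: -13, 5, 23, 41, 59, 77. Adding 18 each time.
Track B: 1, 4, 9, 16, 25, 36. Consecutive squares n² from n = 1.
Track C: 33, -33, 33, -33, 33, -33. Oscillating between 33 and -33.
The 19th slot belongs to track A; its 7th term is 95.

95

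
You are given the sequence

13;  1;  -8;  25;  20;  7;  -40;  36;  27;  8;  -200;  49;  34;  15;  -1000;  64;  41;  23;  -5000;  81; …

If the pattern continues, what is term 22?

Read the sequence 4 terms at a time; column i is its own pattern.
Track A: 13, 20, 27, 34, 41 (arithmetic, step +7).
Track B: 1, 7, 8, 15, 23 (a Fibonacci-like recurrence a_n = a_{n-1} + a_{n-2}).
Track C: -8, -40, -200, -1000, -5000 (a geometric progression (common ratio 5)).
Track D: 25, 36, 49, 64, 81 (perfect squares starting at 5²).
Position 22 falls in track B as its term 6, giving 38.

38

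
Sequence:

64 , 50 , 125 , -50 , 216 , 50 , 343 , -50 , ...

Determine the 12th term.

-50

Taking every 2nd term gives 2 separate tracks.
Subsequence A: 64, 125, 216, 343 — consecutive cubes n³ from n = 4.
Subsequence B: 50, -50, 50, -50 — oscillating between 50 and -50.
The 12th slot belongs to subsequence B; its 6th term is -50.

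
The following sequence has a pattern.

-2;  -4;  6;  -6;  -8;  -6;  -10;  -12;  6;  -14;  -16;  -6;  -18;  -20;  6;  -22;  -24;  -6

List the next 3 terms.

Positions follow the repeating pattern AAB; grouping by letter gives 2 tracks.
Track A: -2, -4, -6, -8, -10, -12, -14, -16, -18, -20, -22, -24. Subtracting 2 each time.
Track B: 6, -6, 6, -6, 6, -6. Oscillating between 6 and -6.
Position 19 falls in track A as its term 13, giving -26.
Position 20 falls in track A as its term 14, giving -28.
Term 21 comes from track B (its 7th entry): 6.

-26, -28, 6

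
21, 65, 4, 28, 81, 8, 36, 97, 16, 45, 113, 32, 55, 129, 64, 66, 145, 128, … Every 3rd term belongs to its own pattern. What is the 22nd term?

Split by position mod 3: positions 1, 4, 7, … form one track, and each other residue class forms its own.
Subsequence A: 21, 28, 36, 45, 55, 66 (triangular numbers n(n+1)/2 for n = 6, 7, …).
Subsequence B: 65, 81, 97, 113, 129, 145 (linear: a_n = 49 + 16·n).
Subsequence C: 4, 8, 16, 32, 64, 128 (powers 2^2, 2^3, 2^4, …).
Position 22 falls in subsequence A as its term 8, giving 91.

91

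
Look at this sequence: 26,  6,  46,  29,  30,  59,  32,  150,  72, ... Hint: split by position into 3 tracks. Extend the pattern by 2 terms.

35, 750

Read the sequence 3 terms at a time; column i is its own pattern.
Track A: 26, 29, 32 — arithmetic with common difference +3.
Track B: 6, 30, 150 — a geometric progression (common ratio 5).
Track C: 46, 59, 72 — arithmetic with common difference +13.
Position 10 falls in track A as its term 4, giving 35.
The 11th slot belongs to track B; its 4th term is 750.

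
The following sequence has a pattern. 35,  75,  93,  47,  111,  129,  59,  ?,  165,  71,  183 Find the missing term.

Positions follow the repeating pattern ABB; grouping by letter gives 2 tracks.
Subsequence A is 35, 47, 59, 71, which is adding 12 each time.
Subsequence B is 75, 93, 111, 129, ?, 165, 183, which is arithmetic with common difference +18.
The gap is subsequence B's term 5; the rule gives 147.

147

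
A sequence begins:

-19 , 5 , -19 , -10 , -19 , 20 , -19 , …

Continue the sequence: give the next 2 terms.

-40, -19

Taking every 2nd term gives 2 separate tracks.
Subsequence A is -19, -19, -19, -19, which is constant -19.
Subsequence B is 5, -10, 20, which is geometric with ratio -2.
Position 8 falls in subsequence B as its term 4, giving -40.
Position 9 → subsequence A, term 5 = -19.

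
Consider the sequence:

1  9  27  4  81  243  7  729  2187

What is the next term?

10

The slot pattern repeats as ABB (period 3), so there are 2 interleaved tracks.
Subsequence A: 1, 4, 7. Linear: a_n = -2 + 3·n.
Subsequence B: 9, 27, 81, 243, 729, 2187. Multiplying by 3 each time.
Position 10 falls in subsequence A as its term 4, giving 10.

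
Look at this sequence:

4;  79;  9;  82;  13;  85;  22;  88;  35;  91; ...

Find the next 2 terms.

57, 94

Taking every 2nd term gives 2 separate tracks.
Track A: 4, 9, 13, 22, 35 (each term equals the sum of the previous two).
Track B: 79, 82, 85, 88, 91 (adding 3 each time).
Term 11 comes from track A (its 6th entry): 57.
The 12th slot belongs to track B; its 6th term is 94.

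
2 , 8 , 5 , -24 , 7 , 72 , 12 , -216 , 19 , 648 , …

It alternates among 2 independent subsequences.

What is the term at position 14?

5832

The terms cycle through 2 interleaved subsequences.
Stream A: 2, 5, 7, 12, 19 (Fibonacci-style (each term is the sum of the two before it)).
Stream B: 8, -24, 72, -216, 648 (geometric, ×-3 each step).
Position 14 falls in stream B as its term 7, giving 5832.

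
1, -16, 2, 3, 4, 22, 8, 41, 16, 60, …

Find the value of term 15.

Odd-indexed and even-indexed terms follow separate rules.
Subsequence A: 1, 2, 4, 8, 16 (powers 2^0, 2^1, 2^2, …).
Subsequence B: -16, 3, 22, 41, 60 (arithmetic, step +19).
Position 15 falls in subsequence A as its term 8, giving 128.

128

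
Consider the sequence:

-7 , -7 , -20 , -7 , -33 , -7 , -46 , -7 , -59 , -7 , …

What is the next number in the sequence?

-72

Split by position mod 2 into 2 tracks.
Track A: -7, -20, -33, -46, -59 (linear: a_n = 6 − 13·n).
Track B: -7, -7, -7, -7, -7 (the constant sequence -7).
The 11th slot belongs to track A; its 6th term is -72.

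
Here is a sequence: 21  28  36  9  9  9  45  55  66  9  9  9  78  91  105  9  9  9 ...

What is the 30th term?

Positions follow the repeating pattern AAABBB; grouping by letter gives 2 tracks.
Subsequence A: 21, 28, 36, 45, 55, 66, 78, 91, 105 — triangular numbers starting at T_6.
Subsequence B: 9, 9, 9, 9, 9, 9, 9, 9, 9 — always 9.
The 30th slot belongs to subsequence B; its 15th term is 9.

9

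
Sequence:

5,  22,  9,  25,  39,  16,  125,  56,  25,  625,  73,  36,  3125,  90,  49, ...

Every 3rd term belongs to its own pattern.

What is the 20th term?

Split by position mod 3 into 3 tracks.
Subsequence A = 5, 25, 125, 625, 3125: powers 5^1, 5^2, 5^3, ….
Subsequence B = 22, 39, 56, 73, 90: linear: a_n = 5 + 17·n.
Subsequence C = 9, 16, 25, 36, 49: consecutive squares n² from n = 3.
Term 20 comes from subsequence B (its 7th entry): 124.

124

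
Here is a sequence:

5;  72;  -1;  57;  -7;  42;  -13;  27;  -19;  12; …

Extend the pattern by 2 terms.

-25, -3

Taking every 2nd term gives 2 separate tracks.
Track A: 5, -1, -7, -13, -19. Subtracting 6 each time.
Track B: 72, 57, 42, 27, 12. Subtracting 15 each time.
Term 11 comes from track A (its 6th entry): -25.
Position 12 falls in track B as its term 6, giving -3.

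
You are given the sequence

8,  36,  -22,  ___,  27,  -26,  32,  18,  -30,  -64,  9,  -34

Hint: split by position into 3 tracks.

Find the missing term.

-16

The terms cycle through 3 interleaved subsequences.
Stream A: 8, ?, 32, -64 (a geometric progression (common ratio -2)).
Stream B: 36, 27, 18, 9 (subtracting 9 each time).
Stream C: -22, -26, -30, -34 (arithmetic with common difference −4).
So the missing entry in stream A is -16.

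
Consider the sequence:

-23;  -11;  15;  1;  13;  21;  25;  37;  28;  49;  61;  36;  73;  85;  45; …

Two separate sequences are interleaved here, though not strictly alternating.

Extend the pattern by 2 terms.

97, 109

Reading positions in blocks of 3 reveals the pattern AAB — 2 tracks woven together.
Stream A: -23, -11, 1, 13, 25, 37, 49, 61, 73, 85 (adding 12 each time).
Stream B: 15, 21, 28, 36, 45 (triangular numbers starting at T_5).
Term 16 comes from stream A (its 11th entry): 97.
Term 17 comes from stream A (its 12th entry): 109.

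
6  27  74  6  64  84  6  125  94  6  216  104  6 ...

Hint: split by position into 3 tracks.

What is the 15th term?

114

Taking every 3rd term gives 3 separate tracks.
Track A: 6, 6, 6, 6, 6 (the constant sequence 6).
Track B: 27, 64, 125, 216 (the cubes 3³, 4³, 5³, …).
Track C: 74, 84, 94, 104 (arithmetic, step +10).
Position 15 → track C, term 5 = 114.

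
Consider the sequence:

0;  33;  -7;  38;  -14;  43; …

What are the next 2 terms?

-21, 48

Odd-indexed and even-indexed terms follow separate rules.
Stream A: 0, -7, -14 — arithmetic with common difference −7.
Stream B: 33, 38, 43 — arithmetic, step +5.
Position 7 → stream A, term 4 = -21.
Position 8 falls in stream B as its term 4, giving 48.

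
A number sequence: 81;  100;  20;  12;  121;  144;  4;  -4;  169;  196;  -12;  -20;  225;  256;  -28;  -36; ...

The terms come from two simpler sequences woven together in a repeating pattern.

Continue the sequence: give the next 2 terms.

The slot pattern repeats as AABB (period 4), so there are 2 interleaved tracks.
Track A: 81, 100, 121, 144, 169, 196, 225, 256 — the squares 9², 10², 11², ….
Track B: 20, 12, 4, -4, -12, -20, -28, -36 — linear: a_n = 28 − 8·n.
Position 17 → track A, term 9 = 289.
The 18th slot belongs to track A; its 10th term is 324.

289, 324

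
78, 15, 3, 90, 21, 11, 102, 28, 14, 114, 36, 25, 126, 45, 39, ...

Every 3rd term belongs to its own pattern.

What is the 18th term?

64

Split by position mod 3: positions 1, 4, 7, … form one track, and each other residue class forms its own.
Stream A = 78, 90, 102, 114, 126: linear: a_n = 66 + 12·n.
Stream B = 15, 21, 28, 36, 45: triangular numbers n(n+1)/2 for n = 5, 6, ….
Stream C = 3, 11, 14, 25, 39: each term equals the sum of the previous two.
Term 18 comes from stream C (its 6th entry): 64.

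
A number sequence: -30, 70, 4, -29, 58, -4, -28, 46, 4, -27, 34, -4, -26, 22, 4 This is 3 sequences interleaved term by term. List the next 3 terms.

Split by position mod 3 into 3 tracks.
Track A = -30, -29, -28, -27, -26: arithmetic with common difference +1.
Track B = 70, 58, 46, 34, 22: subtracting 12 each time.
Track C = 4, -4, 4, -4, 4: alternating ±4.
Position 16 falls in track A as its term 6, giving -25.
Position 17 falls in track B as its term 6, giving 10.
The 18th slot belongs to track C; its 6th term is -4.

-25, 10, -4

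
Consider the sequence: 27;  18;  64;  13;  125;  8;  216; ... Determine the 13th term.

Odd-indexed and even-indexed terms follow separate rules.
Track A: 27, 64, 125, 216 (the cubes 3³, 4³, 5³, …).
Track B: 18, 13, 8 (arithmetic with common difference −5).
The 13th slot belongs to track A; its 7th term is 729.

729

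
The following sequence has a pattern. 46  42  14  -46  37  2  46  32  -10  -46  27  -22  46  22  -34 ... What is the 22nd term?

-46

Taking every 3rd term gives 3 separate tracks.
Track A = 46, -46, 46, -46, 46: oscillating between 46 and -46.
Track B = 42, 37, 32, 27, 22: subtracting 5 each time.
Track C = 14, 2, -10, -22, -34: subtracting 12 each time.
Position 22 → track A, term 8 = -46.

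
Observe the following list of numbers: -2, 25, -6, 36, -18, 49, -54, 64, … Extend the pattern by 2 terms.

Taking every 2nd term gives 2 separate tracks.
Track A is -2, -6, -18, -54, which is a geometric progression (common ratio 3).
Track B is 25, 36, 49, 64, which is the squares 5², 6², 7², ….
Term 9 comes from track A (its 5th entry): -162.
The 10th slot belongs to track B; its 5th term is 81.

-162, 81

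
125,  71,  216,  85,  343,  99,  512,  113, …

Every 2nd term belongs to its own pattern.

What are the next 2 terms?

The terms cycle through 2 interleaved subsequences.
Subsequence A is 125, 216, 343, 512, which is perfect cubes starting at 5³.
Subsequence B is 71, 85, 99, 113, which is arithmetic, step +14.
Position 9 → subsequence A, term 5 = 729.
Position 10 falls in subsequence B as its term 5, giving 127.

729, 127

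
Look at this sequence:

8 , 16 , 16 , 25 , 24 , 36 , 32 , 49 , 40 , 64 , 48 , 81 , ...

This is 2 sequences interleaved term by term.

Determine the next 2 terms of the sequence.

Split by position mod 2 into 2 tracks.
Track A: 8, 16, 24, 32, 40, 48 (adding 8 each time).
Track B: 16, 25, 36, 49, 64, 81 (the squares 4², 5², 6², …).
Position 13 → track A, term 7 = 56.
Position 14 → track B, term 7 = 100.

56, 100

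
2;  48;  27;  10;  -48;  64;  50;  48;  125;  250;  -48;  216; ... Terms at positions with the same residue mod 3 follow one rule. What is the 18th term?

512

The terms cycle through 3 interleaved subsequences.
Subsequence A: 2, 10, 50, 250 — a geometric progression (common ratio 5).
Subsequence B: 48, -48, 48, -48 — the oscillation 48·(−1)^(n+1).
Subsequence C: 27, 64, 125, 216 — perfect cubes starting at 3³.
Term 18 comes from subsequence C (its 6th entry): 512.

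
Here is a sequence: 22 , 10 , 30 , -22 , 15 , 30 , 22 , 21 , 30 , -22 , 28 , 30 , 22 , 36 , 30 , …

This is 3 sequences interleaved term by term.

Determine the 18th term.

Split by position mod 3 into 3 tracks.
Track A: 22, -22, 22, -22, 22 (alternating ±22).
Track B: 10, 15, 21, 28, 36 (triangular numbers starting at T_4).
Track C: 30, 30, 30, 30, 30 (always 30).
Position 18 falls in track C as its term 6, giving 30.

30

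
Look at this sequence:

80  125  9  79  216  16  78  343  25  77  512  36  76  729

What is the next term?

The terms cycle through 3 interleaved subsequences.
Stream A: 80, 79, 78, 77, 76 — linear: a_n = 81 − n.
Stream B: 125, 216, 343, 512, 729 — consecutive cubes n³ from n = 5.
Stream C: 9, 16, 25, 36 — perfect squares starting at 3².
Position 15 → stream C, term 5 = 49.

49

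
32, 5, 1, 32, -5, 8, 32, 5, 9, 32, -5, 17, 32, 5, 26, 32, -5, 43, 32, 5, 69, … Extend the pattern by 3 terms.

32, -5, 112

Split by position mod 3: positions 1, 4, 7, … form one track, and each other residue class forms its own.
Stream A is 32, 32, 32, 32, 32, 32, 32, which is constant 32.
Stream B is 5, -5, 5, -5, 5, -5, 5, which is the oscillation 5·(−1)^(n+1).
Stream C is 1, 8, 9, 17, 26, 43, 69, which is a Fibonacci-like recurrence a_n = a_{n-1} + a_{n-2}.
The 22nd slot belongs to stream A; its 8th term is 32.
Position 23 → stream B, term 8 = -5.
The 24th slot belongs to stream C; its 8th term is 112.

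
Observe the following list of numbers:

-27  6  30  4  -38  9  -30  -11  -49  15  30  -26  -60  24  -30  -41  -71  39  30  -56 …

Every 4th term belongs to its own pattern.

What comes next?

-82

Taking every 4th term gives 4 separate tracks.
Track A = -27, -38, -49, -60, -71: subtracting 11 each time.
Track B = 6, 9, 15, 24, 39: a Fibonacci-like recurrence a_n = a_{n-1} + a_{n-2}.
Track C = 30, -30, 30, -30, 30: oscillating between 30 and -30.
Track D = 4, -11, -26, -41, -56: subtracting 15 each time.
Term 21 comes from track A (its 6th entry): -82.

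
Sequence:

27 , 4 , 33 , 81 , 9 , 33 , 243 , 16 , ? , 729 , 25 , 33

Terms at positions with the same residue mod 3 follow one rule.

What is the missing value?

33

Split by position mod 3: positions 1, 4, 7, … form one track, and each other residue class forms its own.
Track A: 27, 81, 243, 729. Powers 3^3, 3^4, 3^5, ….
Track B: 4, 9, 16, 25. The squares 2², 3², 4², ….
Track C: 33, 33, ?, 33. The constant sequence 33.
So the missing entry in track C is 33.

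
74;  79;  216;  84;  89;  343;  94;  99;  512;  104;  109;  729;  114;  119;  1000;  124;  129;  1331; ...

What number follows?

134

Reading positions in blocks of 3 reveals the pattern AAB — 2 tracks woven together.
Track A is 74, 79, 84, 89, 94, 99, 104, 109, 114, 119, 124, 129, which is arithmetic with common difference +5.
Track B is 216, 343, 512, 729, 1000, 1331, which is perfect cubes starting at 6³.
Position 19 falls in track A as its term 13, giving 134.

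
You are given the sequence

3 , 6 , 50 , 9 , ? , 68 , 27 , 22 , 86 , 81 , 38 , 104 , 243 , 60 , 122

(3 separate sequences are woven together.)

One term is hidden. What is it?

Taking every 3rd term gives 3 separate tracks.
Stream A: 3, 9, 27, 81, 243. Powers of 3.
Stream B: 6, ?, 22, 38, 60. A Fibonacci-like recurrence a_n = a_{n-1} + a_{n-2}.
Stream C: 50, 68, 86, 104, 122. Linear: a_n = 32 + 18·n.
Stream B's pattern makes the blank 16.

16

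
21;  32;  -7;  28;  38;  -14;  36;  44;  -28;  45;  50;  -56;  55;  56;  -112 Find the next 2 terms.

66, 62

Read the sequence 3 terms at a time; column i is its own pattern.
Track A: 21, 28, 36, 45, 55 (triangular numbers n(n+1)/2 for n = 6, 7, …).
Track B: 32, 38, 44, 50, 56 (linear: a_n = 26 + 6·n).
Track C: -7, -14, -28, -56, -112 (geometric with ratio 2).
The 16th slot belongs to track A; its 6th term is 66.
Position 17 → track B, term 6 = 62.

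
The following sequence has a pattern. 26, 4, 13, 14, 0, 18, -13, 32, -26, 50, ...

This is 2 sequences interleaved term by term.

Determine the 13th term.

-52

Odd-indexed and even-indexed terms follow separate rules.
Stream A: 26, 13, 0, -13, -26 (subtracting 13 each time).
Stream B: 4, 14, 18, 32, 50 (a Fibonacci-like recurrence a_n = a_{n-1} + a_{n-2}).
Term 13 comes from stream A (its 7th entry): -52.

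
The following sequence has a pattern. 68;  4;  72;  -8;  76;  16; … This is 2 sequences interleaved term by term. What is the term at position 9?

84

Taking every 2nd term gives 2 separate tracks.
Track A: 68, 72, 76 (arithmetic with common difference +4).
Track B: 4, -8, 16 (geometric, ×-2 each step).
Position 9 → track A, term 5 = 84.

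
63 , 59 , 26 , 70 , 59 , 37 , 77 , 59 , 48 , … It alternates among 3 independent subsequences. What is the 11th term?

Taking every 3rd term gives 3 separate tracks.
Stream A: 63, 70, 77. Adding 7 each time.
Stream B: 59, 59, 59. The constant sequence 59.
Stream C: 26, 37, 48. Arithmetic with common difference +11.
Position 11 → stream B, term 4 = 59.

59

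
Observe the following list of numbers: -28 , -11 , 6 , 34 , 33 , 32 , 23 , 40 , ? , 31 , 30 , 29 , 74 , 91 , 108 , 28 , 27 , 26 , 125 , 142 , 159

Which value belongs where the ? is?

The slot pattern repeats as AAABBB (period 6), so there are 2 interleaved tracks.
Subsequence A: -28, -11, 6, 23, 40, ?, 74, 91, 108, 125, 142, 159 — linear: a_n = -45 + 17·n.
Subsequence B: 34, 33, 32, 31, 30, 29, 28, 27, 26 — arithmetic with common difference −1.
Subsequence A's pattern makes the blank 57.

57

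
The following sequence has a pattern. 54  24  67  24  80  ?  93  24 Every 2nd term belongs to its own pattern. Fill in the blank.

Taking every 2nd term gives 2 separate tracks.
Track A: 54, 67, 80, 93. Adding 13 each time.
Track B: 24, 24, ?, 24. Always 24.
Track B's pattern makes the blank 24.

24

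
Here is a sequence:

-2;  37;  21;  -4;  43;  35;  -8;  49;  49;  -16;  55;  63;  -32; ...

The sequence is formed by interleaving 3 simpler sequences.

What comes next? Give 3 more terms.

The terms cycle through 3 interleaved subsequences.
Track A: -2, -4, -8, -16, -32. Multiplying by 2 each time.
Track B: 37, 43, 49, 55. Linear: a_n = 31 + 6·n.
Track C: 21, 35, 49, 63. Linear: a_n = 7 + 14·n.
Position 14 falls in track B as its term 5, giving 61.
The 15th slot belongs to track C; its 5th term is 77.
Term 16 comes from track A (its 6th entry): -64.

61, 77, -64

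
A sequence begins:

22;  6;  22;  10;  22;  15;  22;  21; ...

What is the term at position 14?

45

Split by position mod 2 into 2 tracks.
Stream A = 22, 22, 22, 22: the constant sequence 22.
Stream B = 6, 10, 15, 21: triangular numbers starting at T_3.
Position 14 → stream B, term 7 = 45.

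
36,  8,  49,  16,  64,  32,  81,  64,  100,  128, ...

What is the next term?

121

The terms cycle through 2 interleaved subsequences.
Subsequence A is 36, 49, 64, 81, 100, which is perfect squares starting at 6².
Subsequence B is 8, 16, 32, 64, 128, which is geometric, ×2 each step.
Term 11 comes from subsequence A (its 6th entry): 121.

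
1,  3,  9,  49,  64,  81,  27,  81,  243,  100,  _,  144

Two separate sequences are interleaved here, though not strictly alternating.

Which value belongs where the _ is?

Reading positions in blocks of 6 reveals the pattern AAABBB — 2 tracks woven together.
Track A: 1, 3, 9, 27, 81, 243 (successive powers of 3).
Track B: 49, 64, 81, 100, ?, 144 (the squares 7², 8², 9², …).
Filling track B at index 5 by its rule yields 121.

121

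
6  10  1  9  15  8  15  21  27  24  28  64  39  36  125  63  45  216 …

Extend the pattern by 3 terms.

102, 55, 343

The terms cycle through 3 interleaved subsequences.
Subsequence A = 6, 9, 15, 24, 39, 63: each term equals the sum of the previous two.
Subsequence B = 10, 15, 21, 28, 36, 45: the triangular numbers T_4, T_5, ….
Subsequence C = 1, 8, 27, 64, 125, 216: perfect cubes starting at 1³.
The 19th slot belongs to subsequence A; its 7th term is 102.
Position 20 → subsequence B, term 7 = 55.
Term 21 comes from subsequence C (its 7th entry): 343.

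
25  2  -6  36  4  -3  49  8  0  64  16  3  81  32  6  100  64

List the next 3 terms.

Split by position mod 3: positions 1, 4, 7, … form one track, and each other residue class forms its own.
Track A = 25, 36, 49, 64, 81, 100: perfect squares starting at 5².
Track B = 2, 4, 8, 16, 32, 64: geometric with ratio 2.
Track C = -6, -3, 0, 3, 6: adding 3 each time.
The 18th slot belongs to track C; its 6th term is 9.
Term 19 comes from track A (its 7th entry): 121.
The 20th slot belongs to track B; its 7th term is 128.

9, 121, 128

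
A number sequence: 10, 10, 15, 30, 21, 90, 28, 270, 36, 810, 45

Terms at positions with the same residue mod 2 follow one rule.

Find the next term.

Taking every 2nd term gives 2 separate tracks.
Track A = 10, 15, 21, 28, 36, 45: triangular numbers starting at T_4.
Track B = 10, 30, 90, 270, 810: a geometric progression (common ratio 3).
The 12th slot belongs to track B; its 6th term is 2430.

2430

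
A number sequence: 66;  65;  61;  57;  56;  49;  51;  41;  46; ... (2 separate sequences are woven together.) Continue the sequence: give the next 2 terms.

Split by position mod 2 into 2 tracks.
Track A = 66, 61, 56, 51, 46: arithmetic with common difference −5.
Track B = 65, 57, 49, 41: linear: a_n = 73 − 8·n.
Term 10 comes from track B (its 5th entry): 33.
Position 11 falls in track A as its term 6, giving 41.

33, 41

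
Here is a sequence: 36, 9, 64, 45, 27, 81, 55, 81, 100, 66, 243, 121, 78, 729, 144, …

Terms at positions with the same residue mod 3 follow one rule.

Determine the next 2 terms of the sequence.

The terms cycle through 3 interleaved subsequences.
Track A: 36, 45, 55, 66, 78 (triangular numbers starting at T_8).
Track B: 9, 27, 81, 243, 729 (powers 3^2, 3^3, 3^4, …).
Track C: 64, 81, 100, 121, 144 (consecutive squares n² from n = 8).
The 16th slot belongs to track A; its 6th term is 91.
Position 17 → track B, term 6 = 2187.

91, 2187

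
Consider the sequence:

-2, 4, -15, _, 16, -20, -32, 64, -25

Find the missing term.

Reading positions in blocks of 3 reveals the pattern AAB — 2 tracks woven together.
Subsequence A: -2, 4, ?, 16, -32, 64 (geometric with ratio -2).
Subsequence B: -15, -20, -25 (arithmetic with common difference −5).
So the missing entry in subsequence A is -8.

-8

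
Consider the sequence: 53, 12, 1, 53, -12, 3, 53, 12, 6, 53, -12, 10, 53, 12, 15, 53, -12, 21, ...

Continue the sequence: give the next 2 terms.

53, 12

Read the sequence 3 terms at a time; column i is its own pattern.
Subsequence A: 53, 53, 53, 53, 53, 53 — constant 53.
Subsequence B: 12, -12, 12, -12, 12, -12 — the oscillation 12·(−1)^(n+1).
Subsequence C: 1, 3, 6, 10, 15, 21 — triangular numbers n(n+1)/2 for n = 1, 2, ….
The 19th slot belongs to subsequence A; its 7th term is 53.
Position 20 → subsequence B, term 7 = 12.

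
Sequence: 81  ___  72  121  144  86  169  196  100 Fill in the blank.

Positions follow the repeating pattern AAB; grouping by letter gives 2 tracks.
Subsequence A: 81, ?, 121, 144, 169, 196. Consecutive squares n² from n = 9.
Subsequence B: 72, 86, 100. Linear: a_n = 58 + 14·n.
Filling subsequence A at index 2 by its rule yields 100.

100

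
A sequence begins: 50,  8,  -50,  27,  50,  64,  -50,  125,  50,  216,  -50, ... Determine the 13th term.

50

Odd-indexed and even-indexed terms follow separate rules.
Track A: 50, -50, 50, -50, 50, -50. The oscillation 50·(−1)^(n+1).
Track B: 8, 27, 64, 125, 216. Consecutive cubes n³ from n = 2.
Position 13 → track A, term 7 = 50.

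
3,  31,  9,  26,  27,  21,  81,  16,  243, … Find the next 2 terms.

11, 729

Taking every 2nd term gives 2 separate tracks.
Track A is 3, 9, 27, 81, 243, which is powers 3^1, 3^2, 3^3, ….
Track B is 31, 26, 21, 16, which is arithmetic, step −5.
Position 10 falls in track B as its term 5, giving 11.
Position 11 falls in track A as its term 6, giving 729.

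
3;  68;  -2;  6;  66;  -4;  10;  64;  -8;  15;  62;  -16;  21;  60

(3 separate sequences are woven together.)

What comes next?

Split by position mod 3: positions 1, 4, 7, … form one track, and each other residue class forms its own.
Subsequence A: 3, 6, 10, 15, 21. Triangular numbers n(n+1)/2 for n = 2, 3, ….
Subsequence B: 68, 66, 64, 62, 60. Arithmetic, step −2.
Subsequence C: -2, -4, -8, -16. Multiplying by 2 each time.
Position 15 → subsequence C, term 5 = -32.

-32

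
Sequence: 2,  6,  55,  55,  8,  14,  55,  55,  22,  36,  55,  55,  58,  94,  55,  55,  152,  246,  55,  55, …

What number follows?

398

The slot pattern repeats as AABB (period 4), so there are 2 interleaved tracks.
Subsequence A: 2, 6, 8, 14, 22, 36, 58, 94, 152, 246 — Fibonacci-style (each term is the sum of the two before it).
Subsequence B: 55, 55, 55, 55, 55, 55, 55, 55, 55, 55 — always 55.
The 21st slot belongs to subsequence A; its 11th term is 398.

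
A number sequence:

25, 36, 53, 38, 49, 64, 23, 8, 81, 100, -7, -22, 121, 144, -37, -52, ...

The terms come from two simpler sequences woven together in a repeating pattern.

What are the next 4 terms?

169, 196, -67, -82

Reading positions in blocks of 4 reveals the pattern AABB — 2 tracks woven together.
Stream A: 25, 36, 49, 64, 81, 100, 121, 144. Perfect squares starting at 5².
Stream B: 53, 38, 23, 8, -7, -22, -37, -52. Subtracting 15 each time.
Position 17 → stream A, term 9 = 169.
The 18th slot belongs to stream A; its 10th term is 196.
Term 19 comes from stream B (its 9th entry): -67.
Position 20 → stream B, term 10 = -82.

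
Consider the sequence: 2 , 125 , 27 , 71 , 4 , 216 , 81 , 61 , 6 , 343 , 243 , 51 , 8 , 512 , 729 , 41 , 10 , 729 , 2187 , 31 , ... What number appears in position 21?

Read the sequence 4 terms at a time; column i is its own pattern.
Track A: 2, 4, 6, 8, 10 — arithmetic, step +2.
Track B: 125, 216, 343, 512, 729 — the cubes 5³, 6³, 7³, ….
Track C: 27, 81, 243, 729, 2187 — powers of 3.
Track D: 71, 61, 51, 41, 31 — arithmetic, step −10.
Position 21 → track A, term 6 = 12.

12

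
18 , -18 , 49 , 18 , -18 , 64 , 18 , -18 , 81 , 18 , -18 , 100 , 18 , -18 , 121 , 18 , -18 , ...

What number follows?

144

Positions follow the repeating pattern AAB; grouping by letter gives 2 tracks.
Track A: 18, -18, 18, -18, 18, -18, 18, -18, 18, -18, 18, -18 (alternating ±18).
Track B: 49, 64, 81, 100, 121 (consecutive squares n² from n = 7).
Position 18 → track B, term 6 = 144.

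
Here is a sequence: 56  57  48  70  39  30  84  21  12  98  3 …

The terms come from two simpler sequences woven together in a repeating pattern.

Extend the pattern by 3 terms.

-6, 112, -15

The slot pattern repeats as ABB (period 3), so there are 2 interleaved tracks.
Stream A is 56, 70, 84, 98, which is arithmetic with common difference +14.
Stream B is 57, 48, 39, 30, 21, 12, 3, which is linear: a_n = 66 − 9·n.
Position 12 → stream B, term 8 = -6.
Position 13 → stream A, term 5 = 112.
Position 14 falls in stream B as its term 9, giving -15.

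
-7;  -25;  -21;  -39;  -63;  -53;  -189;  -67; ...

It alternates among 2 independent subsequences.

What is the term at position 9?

-567

Split by position mod 2 into 2 tracks.
Track A: -7, -21, -63, -189. A geometric progression (common ratio 3).
Track B: -25, -39, -53, -67. Arithmetic, step −14.
Position 9 → track A, term 5 = -567.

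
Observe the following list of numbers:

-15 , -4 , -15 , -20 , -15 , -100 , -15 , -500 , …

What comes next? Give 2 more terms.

-15, -2500

Positions 1, 3, 5, … form one subsequence and positions 2, 4, 6, … form another.
Stream A: -15, -15, -15, -15 — constant -15.
Stream B: -4, -20, -100, -500 — geometric, ×5 each step.
The 9th slot belongs to stream A; its 5th term is -15.
The 10th slot belongs to stream B; its 5th term is -2500.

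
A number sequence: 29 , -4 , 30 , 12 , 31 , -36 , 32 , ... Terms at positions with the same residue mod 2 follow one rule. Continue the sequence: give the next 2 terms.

108, 33

Positions 1, 3, 5, … form one subsequence and positions 2, 4, 6, … form another.
Stream A: 29, 30, 31, 32 — arithmetic, step +1.
Stream B: -4, 12, -36 — multiplying by -3 each time.
Position 8 falls in stream B as its term 4, giving 108.
Position 9 → stream A, term 5 = 33.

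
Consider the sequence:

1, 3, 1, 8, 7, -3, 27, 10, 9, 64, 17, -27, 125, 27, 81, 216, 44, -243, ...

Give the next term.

343

Split by position mod 3: positions 1, 4, 7, … form one track, and each other residue class forms its own.
Stream A = 1, 8, 27, 64, 125, 216: the cubes 1³, 2³, 3³, ….
Stream B = 3, 7, 10, 17, 27, 44: a Fibonacci-like recurrence a_n = a_{n-1} + a_{n-2}.
Stream C = 1, -3, 9, -27, 81, -243: a geometric progression (common ratio -3).
The 19th slot belongs to stream A; its 7th term is 343.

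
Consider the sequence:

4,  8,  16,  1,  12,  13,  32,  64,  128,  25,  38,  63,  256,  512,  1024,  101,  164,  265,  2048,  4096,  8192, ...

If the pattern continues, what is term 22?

429

The slot pattern repeats as AAABBB (period 6), so there are 2 interleaved tracks.
Stream A = 4, 8, 16, 32, 64, 128, 256, 512, 1024, 2048, 4096, 8192: successive powers of 2.
Stream B = 1, 12, 13, 25, 38, 63, 101, 164, 265: Fibonacci-style (each term is the sum of the two before it).
The 22nd slot belongs to stream B; its 10th term is 429.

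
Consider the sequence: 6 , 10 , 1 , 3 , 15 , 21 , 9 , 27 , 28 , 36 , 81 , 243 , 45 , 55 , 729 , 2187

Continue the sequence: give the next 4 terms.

66, 78, 6561, 19683

Positions follow the repeating pattern AABB; grouping by letter gives 2 tracks.
Track A: 6, 10, 15, 21, 28, 36, 45, 55. The triangular numbers T_3, T_4, ….
Track B: 1, 3, 9, 27, 81, 243, 729, 2187. Powers 3^0, 3^1, 3^2, ….
Position 17 → track A, term 9 = 66.
The 18th slot belongs to track A; its 10th term is 78.
Position 19 → track B, term 9 = 6561.
Term 20 comes from track B (its 10th entry): 19683.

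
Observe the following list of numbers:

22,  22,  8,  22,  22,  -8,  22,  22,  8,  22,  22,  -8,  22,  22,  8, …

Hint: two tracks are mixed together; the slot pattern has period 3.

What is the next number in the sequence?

The slot pattern repeats as AAB (period 3), so there are 2 interleaved tracks.
Subsequence A: 22, 22, 22, 22, 22, 22, 22, 22, 22, 22 (the constant sequence 22).
Subsequence B: 8, -8, 8, -8, 8 (the oscillation 8·(−1)^(n+1)).
Position 16 → subsequence A, term 11 = 22.

22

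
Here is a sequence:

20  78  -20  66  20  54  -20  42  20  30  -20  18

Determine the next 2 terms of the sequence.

Odd-indexed and even-indexed terms follow separate rules.
Track A is 20, -20, 20, -20, 20, -20, which is alternating ±20.
Track B is 78, 66, 54, 42, 30, 18, which is subtracting 12 each time.
Term 13 comes from track A (its 7th entry): 20.
Position 14 → track B, term 7 = 6.

20, 6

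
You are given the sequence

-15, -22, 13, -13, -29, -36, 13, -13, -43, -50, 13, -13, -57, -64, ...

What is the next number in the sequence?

13

Reading positions in blocks of 4 reveals the pattern AABB — 2 tracks woven together.
Track A is -15, -22, -29, -36, -43, -50, -57, -64, which is subtracting 7 each time.
Track B is 13, -13, 13, -13, 13, -13, which is oscillating between 13 and -13.
The 15th slot belongs to track B; its 7th term is 13.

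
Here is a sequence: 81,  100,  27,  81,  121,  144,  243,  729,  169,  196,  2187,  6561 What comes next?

Positions follow the repeating pattern AABB; grouping by letter gives 2 tracks.
Subsequence A = 81, 100, 121, 144, 169, 196: perfect squares starting at 9².
Subsequence B = 27, 81, 243, 729, 2187, 6561: powers of 3.
The 13th slot belongs to subsequence A; its 7th term is 225.

225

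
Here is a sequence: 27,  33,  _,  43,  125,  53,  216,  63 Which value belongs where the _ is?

64

The terms cycle through 2 interleaved subsequences.
Track A is 27, ?, 125, 216, which is perfect cubes starting at 3³.
Track B is 33, 43, 53, 63, which is arithmetic, step +10.
Filling track A at index 2 by its rule yields 64.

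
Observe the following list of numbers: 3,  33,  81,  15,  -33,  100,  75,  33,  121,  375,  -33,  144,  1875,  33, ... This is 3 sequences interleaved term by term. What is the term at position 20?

33

Taking every 3rd term gives 3 separate tracks.
Subsequence A is 3, 15, 75, 375, 1875, which is geometric with ratio 5.
Subsequence B is 33, -33, 33, -33, 33, which is the oscillation 33·(−1)^(n+1).
Subsequence C is 81, 100, 121, 144, which is the squares 9², 10², 11², ….
Term 20 comes from subsequence B (its 7th entry): 33.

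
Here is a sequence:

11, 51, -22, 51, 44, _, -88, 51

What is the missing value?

51

Odd-indexed and even-indexed terms follow separate rules.
Subsequence A = 11, -22, 44, -88: geometric with ratio -2.
Subsequence B = 51, 51, ?, 51: the constant sequence 51.
The gap is subsequence B's term 3; the rule gives 51.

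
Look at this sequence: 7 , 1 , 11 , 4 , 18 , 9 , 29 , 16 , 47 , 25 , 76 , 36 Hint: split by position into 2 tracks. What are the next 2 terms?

123, 49

Odd-indexed and even-indexed terms follow separate rules.
Subsequence A: 7, 11, 18, 29, 47, 76. A Fibonacci-like recurrence a_n = a_{n-1} + a_{n-2}.
Subsequence B: 1, 4, 9, 16, 25, 36. Perfect squares starting at 1².
Position 13 falls in subsequence A as its term 7, giving 123.
Position 14 → subsequence B, term 7 = 49.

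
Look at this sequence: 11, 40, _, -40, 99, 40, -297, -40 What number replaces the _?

Odd-indexed and even-indexed terms follow separate rules.
Track A: 11, ?, 99, -297. A geometric progression (common ratio -3).
Track B: 40, -40, 40, -40. Oscillating between 40 and -40.
Track A's pattern makes the blank -33.

-33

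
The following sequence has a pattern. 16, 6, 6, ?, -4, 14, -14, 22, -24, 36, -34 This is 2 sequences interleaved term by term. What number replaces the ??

8

Split by position mod 2 into 2 tracks.
Track A: 16, 6, -4, -14, -24, -34 — arithmetic, step −10.
Track B: 6, ?, 14, 22, 36 — a Fibonacci-like recurrence a_n = a_{n-1} + a_{n-2}.
The gap is track B's term 2; the rule gives 8.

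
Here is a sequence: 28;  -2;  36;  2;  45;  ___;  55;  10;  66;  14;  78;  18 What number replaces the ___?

6

Odd-indexed and even-indexed terms follow separate rules.
Track A is 28, 36, 45, 55, 66, 78, which is triangular numbers n(n+1)/2 for n = 7, 8, ….
Track B is -2, 2, ?, 10, 14, 18, which is adding 4 each time.
The gap is track B's term 3; the rule gives 6.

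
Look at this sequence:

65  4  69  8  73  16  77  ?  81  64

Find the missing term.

32

Taking every 2nd term gives 2 separate tracks.
Stream A: 65, 69, 73, 77, 81 (linear: a_n = 61 + 4·n).
Stream B: 4, 8, 16, ?, 64 (geometric, ×2 each step).
The gap is stream B's term 4; the rule gives 32.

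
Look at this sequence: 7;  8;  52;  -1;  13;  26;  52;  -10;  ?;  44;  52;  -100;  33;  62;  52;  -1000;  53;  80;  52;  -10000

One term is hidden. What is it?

Split by position mod 4 into 4 tracks.
Subsequence A: 7, 13, ?, 33, 53 (Fibonacci-style (each term is the sum of the two before it)).
Subsequence B: 8, 26, 44, 62, 80 (arithmetic, step +18).
Subsequence C: 52, 52, 52, 52, 52 (constant 52).
Subsequence D: -1, -10, -100, -1000, -10000 (geometric with ratio 10).
The gap is subsequence A's term 3; the rule gives 20.

20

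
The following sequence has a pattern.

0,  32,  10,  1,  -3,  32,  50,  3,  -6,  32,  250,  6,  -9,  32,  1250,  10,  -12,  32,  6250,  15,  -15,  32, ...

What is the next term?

31250

Taking every 4th term gives 4 separate tracks.
Stream A: 0, -3, -6, -9, -12, -15 (subtracting 3 each time).
Stream B: 32, 32, 32, 32, 32, 32 (constant 32).
Stream C: 10, 50, 250, 1250, 6250 (multiplying by 5 each time).
Stream D: 1, 3, 6, 10, 15 (triangular numbers n(n+1)/2 for n = 1, 2, …).
Term 23 comes from stream C (its 6th entry): 31250.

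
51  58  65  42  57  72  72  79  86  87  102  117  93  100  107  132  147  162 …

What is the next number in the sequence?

Reading positions in blocks of 6 reveals the pattern AAABBB — 2 tracks woven together.
Track A: 51, 58, 65, 72, 79, 86, 93, 100, 107. Arithmetic with common difference +7.
Track B: 42, 57, 72, 87, 102, 117, 132, 147, 162. Arithmetic with common difference +15.
The 19th slot belongs to track A; its 10th term is 114.

114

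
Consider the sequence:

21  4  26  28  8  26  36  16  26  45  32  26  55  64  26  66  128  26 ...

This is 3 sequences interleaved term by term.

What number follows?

78

Split by position mod 3: positions 1, 4, 7, … form one track, and each other residue class forms its own.
Subsequence A: 21, 28, 36, 45, 55, 66. The triangular numbers T_6, T_7, ….
Subsequence B: 4, 8, 16, 32, 64, 128. Powers 2^2, 2^3, 2^4, ….
Subsequence C: 26, 26, 26, 26, 26, 26. Constant 26.
Position 19 falls in subsequence A as its term 7, giving 78.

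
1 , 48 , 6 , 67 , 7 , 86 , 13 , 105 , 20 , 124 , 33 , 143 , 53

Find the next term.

The terms cycle through 2 interleaved subsequences.
Track A: 1, 6, 7, 13, 20, 33, 53. A Fibonacci-like recurrence a_n = a_{n-1} + a_{n-2}.
Track B: 48, 67, 86, 105, 124, 143. Linear: a_n = 29 + 19·n.
Term 14 comes from track B (its 7th entry): 162.

162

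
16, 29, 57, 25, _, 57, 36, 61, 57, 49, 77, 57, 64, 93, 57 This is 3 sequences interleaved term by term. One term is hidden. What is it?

45

Split by position mod 3: positions 1, 4, 7, … form one track, and each other residue class forms its own.
Subsequence A: 16, 25, 36, 49, 64. Perfect squares starting at 4².
Subsequence B: 29, ?, 61, 77, 93. Adding 16 each time.
Subsequence C: 57, 57, 57, 57, 57. Always 57.
So the missing entry in subsequence B is 45.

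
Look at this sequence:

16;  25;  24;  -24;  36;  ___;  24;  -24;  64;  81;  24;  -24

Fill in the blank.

The slot pattern repeats as AABB (period 4), so there are 2 interleaved tracks.
Stream A: 16, 25, 36, ?, 64, 81. Consecutive squares n² from n = 4.
Stream B: 24, -24, 24, -24, 24, -24. Oscillating between 24 and -24.
The gap is stream A's term 4; the rule gives 49.

49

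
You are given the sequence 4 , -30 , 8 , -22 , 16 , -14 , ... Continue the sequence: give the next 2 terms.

32, -6

Positions 1, 3, 5, … form one subsequence and positions 2, 4, 6, … form another.
Track A: 4, 8, 16 (powers of 2).
Track B: -30, -22, -14 (adding 8 each time).
The 7th slot belongs to track A; its 4th term is 32.
Position 8 falls in track B as its term 4, giving -6.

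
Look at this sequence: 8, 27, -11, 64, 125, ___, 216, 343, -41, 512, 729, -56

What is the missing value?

Positions follow the repeating pattern AAB; grouping by letter gives 2 tracks.
Track A: 8, 27, 64, 125, 216, 343, 512, 729 — perfect cubes starting at 2³.
Track B: -11, ?, -41, -56 — linear: a_n = 4 − 15·n.
The gap is track B's term 2; the rule gives -26.

-26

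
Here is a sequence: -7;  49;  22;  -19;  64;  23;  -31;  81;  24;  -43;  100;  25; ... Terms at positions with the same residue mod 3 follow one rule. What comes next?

-55

The terms cycle through 3 interleaved subsequences.
Track A: -7, -19, -31, -43. Linear: a_n = 5 − 12·n.
Track B: 49, 64, 81, 100. Consecutive squares n² from n = 7.
Track C: 22, 23, 24, 25. Arithmetic with common difference +1.
Position 13 falls in track A as its term 5, giving -55.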